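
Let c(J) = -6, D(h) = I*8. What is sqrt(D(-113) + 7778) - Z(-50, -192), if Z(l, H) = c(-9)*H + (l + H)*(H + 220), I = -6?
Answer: 5624 + sqrt(7730) ≈ 5711.9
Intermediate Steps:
D(h) = -48 (D(h) = -6*8 = -48)
Z(l, H) = -6*H + (220 + H)*(H + l) (Z(l, H) = -6*H + (l + H)*(H + 220) = -6*H + (H + l)*(220 + H) = -6*H + (220 + H)*(H + l))
sqrt(D(-113) + 7778) - Z(-50, -192) = sqrt(-48 + 7778) - ((-192)**2 + 214*(-192) + 220*(-50) - 192*(-50)) = sqrt(7730) - (36864 - 41088 - 11000 + 9600) = sqrt(7730) - 1*(-5624) = sqrt(7730) + 5624 = 5624 + sqrt(7730)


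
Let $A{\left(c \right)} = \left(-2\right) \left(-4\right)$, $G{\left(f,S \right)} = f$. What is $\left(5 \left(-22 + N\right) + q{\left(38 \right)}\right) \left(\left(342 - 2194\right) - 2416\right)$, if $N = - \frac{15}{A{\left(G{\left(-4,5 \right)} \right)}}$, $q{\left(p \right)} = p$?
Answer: $\frac{694617}{2} \approx 3.4731 \cdot 10^{5}$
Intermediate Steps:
$A{\left(c \right)} = 8$
$N = - \frac{15}{8} \approx -1.875$
$\left(5 \left(-22 + N\right) + q{\left(38 \right)}\right) \left(\left(342 - 2194\right) - 2416\right) = \left(5 \left(-22 - \frac{15}{8}\right) + 38\right) \left(\left(342 - 2194\right) - 2416\right) = \left(5 \left(- \frac{191}{8}\right) + 38\right) \left(\left(342 - 2194\right) - 2416\right) = \left(- \frac{955}{8} + 38\right) \left(-1852 - 2416\right) = \left(- \frac{651}{8}\right) \left(-4268\right) = \frac{694617}{2}$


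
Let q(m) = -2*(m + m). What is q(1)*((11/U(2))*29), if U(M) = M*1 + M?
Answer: -319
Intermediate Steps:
U(M) = 2*M (U(M) = M + M = 2*M)
q(m) = -4*m
q(1)*((11/U(2))*29) = (-4*1)*((11/((2*2)))*29) = -4*11/4*29 = -4*11*(¼)*29 = -11*29 = -4*319/4 = -319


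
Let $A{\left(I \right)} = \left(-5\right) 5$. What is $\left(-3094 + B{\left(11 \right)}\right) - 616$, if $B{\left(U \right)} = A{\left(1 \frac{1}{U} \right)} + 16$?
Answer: $-3719$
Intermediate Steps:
$A{\left(I \right)} = -25$
$B{\left(U \right)} = -9$ ($B{\left(U \right)} = -25 + 16 = -9$)
$\left(-3094 + B{\left(11 \right)}\right) - 616 = \left(-3094 - 9\right) - 616 = -3103 - 616 = -3719$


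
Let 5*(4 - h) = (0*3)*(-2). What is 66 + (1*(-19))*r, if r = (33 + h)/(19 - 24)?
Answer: 1033/5 ≈ 206.60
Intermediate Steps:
h = 4 (h = 4 - 0*3*(-2)/5 = 4 - 0*(-2) = 4 - ⅕*0 = 4 + 0 = 4)
r = -37/5 (r = (33 + 4)/(19 - 24) = 37/(-5) = 37*(-⅕) = -37/5 ≈ -7.4000)
66 + (1*(-19))*r = 66 + (1*(-19))*(-37/5) = 66 - 19*(-37/5) = 66 + 703/5 = 1033/5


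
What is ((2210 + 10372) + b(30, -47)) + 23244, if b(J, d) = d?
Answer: 35779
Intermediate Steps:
((2210 + 10372) + b(30, -47)) + 23244 = ((2210 + 10372) - 47) + 23244 = (12582 - 47) + 23244 = 12535 + 23244 = 35779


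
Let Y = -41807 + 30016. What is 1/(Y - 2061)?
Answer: -1/13852 ≈ -7.2192e-5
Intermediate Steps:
Y = -11791
1/(Y - 2061) = 1/(-11791 - 2061) = 1/(-13852) = -1/13852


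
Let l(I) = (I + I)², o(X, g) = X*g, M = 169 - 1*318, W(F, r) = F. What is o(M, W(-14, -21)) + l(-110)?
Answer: 50486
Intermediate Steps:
M = -149 (M = 169 - 318 = -149)
l(I) = 4*I² (l(I) = (2*I)² = 4*I²)
o(M, W(-14, -21)) + l(-110) = -149*(-14) + 4*(-110)² = 2086 + 4*12100 = 2086 + 48400 = 50486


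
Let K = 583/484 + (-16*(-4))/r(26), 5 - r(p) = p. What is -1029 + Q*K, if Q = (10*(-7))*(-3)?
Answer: -31153/22 ≈ -1416.0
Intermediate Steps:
r(p) = 5 - p
K = -1703/924 (K = 583/484 + (-16*(-4))/(5 - 1*26) = 583*(1/484) + 64/(5 - 26) = 53/44 + 64/(-21) = 53/44 + 64*(-1/21) = 53/44 - 64/21 = -1703/924 ≈ -1.8431)
Q = 210 (Q = -70*(-3) = 210)
-1029 + Q*K = -1029 + 210*(-1703/924) = -1029 - 8515/22 = -31153/22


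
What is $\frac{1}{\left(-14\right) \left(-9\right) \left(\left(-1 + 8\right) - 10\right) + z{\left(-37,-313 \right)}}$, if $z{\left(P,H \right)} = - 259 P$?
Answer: $\frac{1}{9205} \approx 0.00010864$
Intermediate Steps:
$\frac{1}{\left(-14\right) \left(-9\right) \left(\left(-1 + 8\right) - 10\right) + z{\left(-37,-313 \right)}} = \frac{1}{\left(-14\right) \left(-9\right) \left(\left(-1 + 8\right) - 10\right) - -9583} = \frac{1}{126 \left(7 - 10\right) + 9583} = \frac{1}{126 \left(-3\right) + 9583} = \frac{1}{-378 + 9583} = \frac{1}{9205}$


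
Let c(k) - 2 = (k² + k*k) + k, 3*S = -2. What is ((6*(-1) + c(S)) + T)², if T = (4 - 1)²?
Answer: 2209/81 ≈ 27.272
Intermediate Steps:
S = -⅔ (S = (⅓)*(-2) = -⅔ ≈ -0.66667)
c(k) = 2 + k + 2*k² (c(k) = 2 + ((k² + k*k) + k) = 2 + ((k² + k²) + k) = 2 + (2*k² + k) = 2 + (k + 2*k²) = 2 + k + 2*k²)
T = 9 (T = 3² = 9)
((6*(-1) + c(S)) + T)² = ((6*(-1) + (2 - ⅔ + 2*(-⅔)²)) + 9)² = ((-6 + (2 - ⅔ + 2*(4/9))) + 9)² = ((-6 + (2 - ⅔ + 8/9)) + 9)² = ((-6 + 20/9) + 9)² = (-34/9 + 9)² = (47/9)² = 2209/81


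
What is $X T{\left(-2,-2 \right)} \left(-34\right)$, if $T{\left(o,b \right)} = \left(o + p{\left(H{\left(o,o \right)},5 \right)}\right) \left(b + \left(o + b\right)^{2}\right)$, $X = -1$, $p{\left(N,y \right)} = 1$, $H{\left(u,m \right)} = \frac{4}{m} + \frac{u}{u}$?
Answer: $-476$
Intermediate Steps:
$H{\left(u,m \right)} = 1 + \frac{4}{m}$ ($H{\left(u,m \right)} = \frac{4}{m} + 1 = 1 + \frac{4}{m}$)
$T{\left(o,b \right)} = \left(1 + o\right) \left(b + \left(b + o\right)^{2}\right)$ ($T{\left(o,b \right)} = \left(o + 1\right) \left(b + \left(o + b\right)^{2}\right) = \left(1 + o\right) \left(b + \left(b + o\right)^{2}\right)$)
$X T{\left(-2,-2 \right)} \left(-34\right) = - (-2 + \left(-2 - 2\right)^{2} - -4 - 2 \left(-2 - 2\right)^{2}) \left(-34\right) = - (-2 + \left(-4\right)^{2} + 4 - 2 \left(-4\right)^{2}) \left(-34\right) = - (-2 + 16 + 4 - 32) \left(-34\right) = \left(-1\right) \left(-14\right) \left(-34\right) = 14 \left(-34\right) = -476$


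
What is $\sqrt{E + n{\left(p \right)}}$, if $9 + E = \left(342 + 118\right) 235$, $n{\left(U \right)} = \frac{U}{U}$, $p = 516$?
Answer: $2 \sqrt{27023} \approx 328.77$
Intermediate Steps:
$n{\left(U \right)} = 1$
$E = 108091$ ($E = -9 + \left(342 + 118\right) 235 = -9 + 460 \cdot 235 = -9 + 108100 = 108091$)
$\sqrt{E + n{\left(p \right)}} = \sqrt{108091 + 1} = \sqrt{108092} = 2 \sqrt{27023}$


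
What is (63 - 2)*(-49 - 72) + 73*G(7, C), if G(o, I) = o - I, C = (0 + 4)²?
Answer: -8038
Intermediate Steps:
C = 16 (C = 4² = 16)
(63 - 2)*(-49 - 72) + 73*G(7, C) = (63 - 2)*(-49 - 72) + 73*(7 - 1*16) = 61*(-121) + 73*(7 - 16) = -7381 + 73*(-9) = -7381 - 657 = -8038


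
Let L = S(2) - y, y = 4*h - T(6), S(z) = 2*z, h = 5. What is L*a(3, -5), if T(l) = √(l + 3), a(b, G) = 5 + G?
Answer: 0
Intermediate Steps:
T(l) = √(3 + l)
y = 17 (y = 4*5 - √(3 + 6) = 20 - √9 = 20 - 1*3 = 20 - 3 = 17)
L = -13 (L = 2*2 - 1*17 = 4 - 17 = -13)
L*a(3, -5) = -13*(5 - 5) = -13*0 = 0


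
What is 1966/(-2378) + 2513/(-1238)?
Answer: -4204911/1471982 ≈ -2.8566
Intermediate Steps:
1966/(-2378) + 2513/(-1238) = 1966*(-1/2378) + 2513*(-1/1238) = -983/1189 - 2513/1238 = -4204911/1471982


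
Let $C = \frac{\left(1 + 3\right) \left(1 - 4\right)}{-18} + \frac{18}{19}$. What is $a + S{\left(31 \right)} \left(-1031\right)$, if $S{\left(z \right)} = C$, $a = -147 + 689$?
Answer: $- \frac{63958}{57} \approx -1122.1$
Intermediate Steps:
$a = 542$
$C = \frac{92}{57}$ ($C = 4 \left(1 - 4\right) \left(- \frac{1}{18}\right) + 18 \cdot \frac{1}{19} = 4 \left(-3\right) \left(- \frac{1}{18}\right) + \frac{18}{19} = \left(-12\right) \left(- \frac{1}{18}\right) + \frac{18}{19} = \frac{2}{3} + \frac{18}{19} = \frac{92}{57} \approx 1.614$)
$S{\left(z \right)} = \frac{92}{57}$
$a + S{\left(31 \right)} \left(-1031\right) = 542 + \frac{92}{57} \left(-1031\right) = 542 - \frac{94852}{57} = - \frac{63958}{57}$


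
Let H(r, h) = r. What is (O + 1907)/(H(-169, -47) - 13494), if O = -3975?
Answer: 2068/13663 ≈ 0.15136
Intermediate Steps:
(O + 1907)/(H(-169, -47) - 13494) = (-3975 + 1907)/(-169 - 13494) = -2068/(-13663) = -2068*(-1/13663) = 2068/13663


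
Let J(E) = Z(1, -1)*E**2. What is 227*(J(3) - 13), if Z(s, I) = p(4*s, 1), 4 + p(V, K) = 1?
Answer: -9080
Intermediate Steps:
p(V, K) = -3 (p(V, K) = -4 + 1 = -3)
Z(s, I) = -3
J(E) = -3*E**2
227*(J(3) - 13) = 227*(-3*3**2 - 13) = 227*(-3*9 - 13) = 227*(-27 - 13) = 227*(-40) = -9080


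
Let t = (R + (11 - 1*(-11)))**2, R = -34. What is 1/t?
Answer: 1/144 ≈ 0.0069444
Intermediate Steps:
t = 144 (t = (-34 + (11 - 1*(-11)))**2 = (-34 + (11 + 11))**2 = (-34 + 22)**2 = (-12)**2 = 144)
1/t = 1/144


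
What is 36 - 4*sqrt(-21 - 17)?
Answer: 36 - 4*I*sqrt(38) ≈ 36.0 - 24.658*I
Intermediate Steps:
36 - 4*sqrt(-21 - 17) = 36 - 4*I*sqrt(38)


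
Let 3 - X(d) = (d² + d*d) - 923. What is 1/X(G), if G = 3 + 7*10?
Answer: -1/9732 ≈ -0.00010275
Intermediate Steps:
G = 73 (G = 3 + 70 = 73)
X(d) = 926 - 2*d² (X(d) = 3 - ((d² + d*d) - 923) = 3 - ((d² + d²) - 923) = 3 - (2*d² - 923) = 3 - (-923 + 2*d²) = 3 + (923 - 2*d²) = 926 - 2*d²)
1/X(G) = 1/(926 - 2*73²) = 1/(926 - 2*5329) = 1/(926 - 10658) = 1/(-9732) = -1/9732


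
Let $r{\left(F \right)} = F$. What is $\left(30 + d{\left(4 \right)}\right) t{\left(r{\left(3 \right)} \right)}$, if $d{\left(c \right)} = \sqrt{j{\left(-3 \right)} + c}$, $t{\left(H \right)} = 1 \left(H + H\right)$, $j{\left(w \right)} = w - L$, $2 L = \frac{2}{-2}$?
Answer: $180 + 3 \sqrt{6} \approx 187.35$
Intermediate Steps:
$L = - \frac{1}{2}$ ($L = \frac{2 \frac{1}{-2}}{2} = \frac{2 \left(- \frac{1}{2}\right)}{2} = \frac{1}{2} \left(-1\right) = - \frac{1}{2} \approx -0.5$)
$j{\left(w \right)} = \frac{1}{2} + w$ ($j{\left(w \right)} = w - - \frac{1}{2} = w + \frac{1}{2} = \frac{1}{2} + w$)
$t{\left(H \right)} = 2 H$ ($t{\left(H \right)} = 1 \cdot 2 H = 2 H$)
$d{\left(c \right)} = \sqrt{- \frac{5}{2} + c}$ ($d{\left(c \right)} = \sqrt{\left(\frac{1}{2} - 3\right) + c} = \sqrt{- \frac{5}{2} + c}$)
$\left(30 + d{\left(4 \right)}\right) t{\left(r{\left(3 \right)} \right)} = \left(30 + \frac{\sqrt{-10 + 4 \cdot 4}}{2}\right) 2 \cdot 3 = \left(30 + \frac{\sqrt{-10 + 16}}{2}\right) 6 = \left(30 + \frac{\sqrt{6}}{2}\right) 6 = 180 + 3 \sqrt{6}$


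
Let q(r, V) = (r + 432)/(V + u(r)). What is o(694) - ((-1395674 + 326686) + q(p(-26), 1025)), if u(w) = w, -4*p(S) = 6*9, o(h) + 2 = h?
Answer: 2163961803/2023 ≈ 1.0697e+6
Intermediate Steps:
o(h) = -2 + h
p(S) = -27/2 (p(S) = -3*9/2 = -¼*54 = -27/2)
q(r, V) = (432 + r)/(V + r) (q(r, V) = (r + 432)/(V + r) = (432 + r)/(V + r))
o(694) - ((-1395674 + 326686) + q(p(-26), 1025)) = (-2 + 694) - ((-1395674 + 326686) + (432 - 27/2)/(1025 - 27/2)) = 692 - (-1068988 + (837/2)/(2023/2)) = 692 - (-1068988 + (2/2023)*(837/2)) = 692 - (-1068988 + 837/2023) = 692 - 1*(-2162561887/2023) = 692 + 2162561887/2023 = 2163961803/2023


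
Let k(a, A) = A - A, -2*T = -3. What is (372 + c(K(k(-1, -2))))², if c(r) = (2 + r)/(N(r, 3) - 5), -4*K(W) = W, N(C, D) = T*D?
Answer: 135424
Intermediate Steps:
T = 3/2 (T = -½*(-3) = 3/2 ≈ 1.5000)
k(a, A) = 0
N(C, D) = 3*D/2
K(W) = -W/4
c(r) = -4 - 2*r (c(r) = (2 + r)/((3/2)*3 - 5) = (2 + r)/(9/2 - 5) = (2 + r)/(-½) = (2 + r)*(-2) = -4 - 2*r)
(372 + c(K(k(-1, -2))))² = (372 + (-4 - (-1)*0/2))² = (372 + (-4 - 2*0))² = (372 + (-4 + 0))² = (372 - 4)² = 368² = 135424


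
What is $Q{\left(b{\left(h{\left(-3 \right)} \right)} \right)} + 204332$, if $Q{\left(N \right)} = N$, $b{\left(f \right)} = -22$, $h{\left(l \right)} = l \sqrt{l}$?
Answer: $204310$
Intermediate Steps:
$h{\left(l \right)} = l^{\frac{3}{2}}$
$Q{\left(b{\left(h{\left(-3 \right)} \right)} \right)} + 204332 = -22 + 204332 = 204310$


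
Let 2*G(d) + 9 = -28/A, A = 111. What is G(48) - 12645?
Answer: -2808217/222 ≈ -12650.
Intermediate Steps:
G(d) = -1027/222 (G(d) = -9/2 + (-28/111)/2 = -9/2 + (-28*1/111)/2 = -9/2 + (½)*(-28/111) = -9/2 - 14/111 = -1027/222)
G(48) - 12645 = -1027/222 - 12645 = -2808217/222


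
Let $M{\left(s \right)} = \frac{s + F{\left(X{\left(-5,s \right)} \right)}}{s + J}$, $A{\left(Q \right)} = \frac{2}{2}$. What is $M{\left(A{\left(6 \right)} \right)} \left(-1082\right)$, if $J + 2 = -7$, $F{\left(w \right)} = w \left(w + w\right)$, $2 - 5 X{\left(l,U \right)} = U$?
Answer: $\frac{14607}{100} \approx 146.07$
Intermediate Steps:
$X{\left(l,U \right)} = \frac{2}{5} - \frac{U}{5}$
$F{\left(w \right)} = 2 w^{2}$ ($F{\left(w \right)} = w 2 w = 2 w^{2}$)
$J = -9$ ($J = -2 - 7 = -9$)
$A{\left(Q \right)} = 1$ ($A{\left(Q \right)} = 2 \cdot \frac{1}{2} = 1$)
$M{\left(s \right)} = \frac{s + 2 \left(\frac{2}{5} - \frac{s}{5}\right)^{2}}{-9 + s}$ ($M{\left(s \right)} = \frac{s + 2 \left(\frac{2}{5} - \frac{s}{5}\right)^{2}}{s - 9} = \frac{s + 2 \left(\frac{2}{5} - \frac{s}{5}\right)^{2}}{-9 + s}$)
$M{\left(A{\left(6 \right)} \right)} \left(-1082\right) = \frac{1 + \frac{2 \left(-2 + 1\right)^{2}}{25}}{-9 + 1} \left(-1082\right) = \frac{1 + \frac{2 \left(-1\right)^{2}}{25}}{-8} \left(-1082\right) = - \frac{1 + \frac{2}{25} \cdot 1}{8} \left(-1082\right) = - \frac{1 + \frac{2}{25}}{8} \left(-1082\right) = \left(- \frac{1}{8}\right) \frac{27}{25} \left(-1082\right) = \left(- \frac{27}{200}\right) \left(-1082\right) = \frac{14607}{100}$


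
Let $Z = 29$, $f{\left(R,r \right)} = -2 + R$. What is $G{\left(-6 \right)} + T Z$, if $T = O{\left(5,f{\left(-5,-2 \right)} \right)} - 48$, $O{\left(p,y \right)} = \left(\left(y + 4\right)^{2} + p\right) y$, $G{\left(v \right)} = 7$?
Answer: $-4227$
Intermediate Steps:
$O{\left(p,y \right)} = y \left(p + \left(4 + y\right)^{2}\right)$ ($O{\left(p,y \right)} = \left(\left(4 + y\right)^{2} + p\right) y = \left(p + \left(4 + y\right)^{2}\right) y = y \left(p + \left(4 + y\right)^{2}\right)$)
$T = -146$ ($T = \left(-2 - 5\right) \left(5 + \left(4 - 7\right)^{2}\right) - 48 = - 7 \left(5 + \left(4 - 7\right)^{2}\right) - 48 = - 7 \left(5 + \left(-3\right)^{2}\right) - 48 = - 7 \left(5 + 9\right) - 48 = \left(-7\right) 14 - 48 = -98 - 48 = -146$)
$G{\left(-6 \right)} + T Z = 7 - 4234 = -4227$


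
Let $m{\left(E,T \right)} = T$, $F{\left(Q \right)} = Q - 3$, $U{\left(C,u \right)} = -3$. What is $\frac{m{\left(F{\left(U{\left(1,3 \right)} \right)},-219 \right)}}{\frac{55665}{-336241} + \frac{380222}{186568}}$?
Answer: $- \frac{6869133292236}{58730458891} \approx -116.96$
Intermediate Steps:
$F{\left(Q \right)} = -3 + Q$
$\frac{m{\left(F{\left(U{\left(1,3 \right)} \right)},-219 \right)}}{\frac{55665}{-336241} + \frac{380222}{186568}} = - \frac{219}{\frac{55665}{-336241} + \frac{380222}{186568}} = - \frac{219}{55665 \left(- \frac{1}{336241}\right) + 380222 \cdot \frac{1}{186568}} = - \frac{219}{- \frac{55665}{336241} + \frac{190111}{93284}} = - \frac{219}{\frac{58730458891}{31365905444}} = \left(-219\right) \frac{31365905444}{58730458891} = - \frac{6869133292236}{58730458891}$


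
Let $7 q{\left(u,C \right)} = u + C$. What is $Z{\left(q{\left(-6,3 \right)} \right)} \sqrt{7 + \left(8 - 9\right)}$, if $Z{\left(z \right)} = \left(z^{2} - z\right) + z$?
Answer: $\frac{9 \sqrt{6}}{49} \approx 0.44991$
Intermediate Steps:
$q{\left(u,C \right)} = \frac{C}{7} + \frac{u}{7}$ ($q{\left(u,C \right)} = \frac{u + C}{7} = \frac{C + u}{7} = \frac{C}{7} + \frac{u}{7}$)
$Z{\left(z \right)} = z^{2}$
$Z{\left(q{\left(-6,3 \right)} \right)} \sqrt{7 + \left(8 - 9\right)} = \left(\frac{1}{7} \cdot 3 + \frac{1}{7} \left(-6\right)\right)^{2} \sqrt{7 + \left(8 - 9\right)} = \left(\frac{3}{7} - \frac{6}{7}\right)^{2} \sqrt{7 - 1} = \left(- \frac{3}{7}\right)^{2} \sqrt{6} = \frac{9 \sqrt{6}}{49}$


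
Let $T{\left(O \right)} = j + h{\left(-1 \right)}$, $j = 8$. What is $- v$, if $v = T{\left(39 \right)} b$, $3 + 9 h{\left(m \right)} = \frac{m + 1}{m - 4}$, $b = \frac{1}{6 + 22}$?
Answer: $- \frac{23}{84} \approx -0.27381$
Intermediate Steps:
$b = \frac{1}{28} \approx 0.035714$
$h{\left(m \right)} = - \frac{1}{3} + \frac{1 + m}{9 \left(-4 + m\right)}$ ($h{\left(m \right)} = - \frac{1}{3} + \frac{\left(m + 1\right) \frac{1}{m - 4}}{9} = - \frac{1}{3} + \frac{\left(1 + m\right) \frac{1}{-4 + m}}{9} = - \frac{1}{3} + \frac{\frac{1}{-4 + m} \left(1 + m\right)}{9} = - \frac{1}{3} + \frac{1 + m}{9 \left(-4 + m\right)}$)
$T{\left(O \right)} = \frac{23}{3}$ ($T{\left(O \right)} = 8 + \frac{13 - -2}{9 \left(-4 - 1\right)} = 8 + \frac{13 + 2}{9 \left(-5\right)} = 8 + \frac{1}{9} \left(- \frac{1}{5}\right) 15 = 8 - \frac{1}{3} = \frac{23}{3}$)
$v = \frac{23}{84}$ ($v = \frac{23}{3} \cdot \frac{1}{28} = \frac{23}{84} \approx 0.27381$)
$- v = \left(-1\right) \frac{23}{84} = - \frac{23}{84}$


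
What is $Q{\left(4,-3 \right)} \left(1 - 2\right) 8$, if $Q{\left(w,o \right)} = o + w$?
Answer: $-8$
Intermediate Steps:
$Q{\left(4,-3 \right)} \left(1 - 2\right) 8 = \left(-3 + 4\right) \left(1 - 2\right) 8 = 1 \left(1 - 2\right) 8 = 1 \left(-1\right) 8 = \left(-1\right) 8 = -8$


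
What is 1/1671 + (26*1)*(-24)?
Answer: -1042703/1671 ≈ -624.00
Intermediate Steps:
1/1671 + (26*1)*(-24) = 1/1671 + 26*(-24) = 1/1671 - 624 = -1042703/1671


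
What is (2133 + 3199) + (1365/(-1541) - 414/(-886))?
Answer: 3639673408/682663 ≈ 5331.6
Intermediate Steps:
(2133 + 3199) + (1365/(-1541) - 414/(-886)) = 5332 + (1365*(-1/1541) - 414*(-1/886)) = 5332 + (-1365/1541 + 207/443) = 5332 - 285708/682663 = 3639673408/682663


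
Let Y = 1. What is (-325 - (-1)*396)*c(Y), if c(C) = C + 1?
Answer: 142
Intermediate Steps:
c(C) = 1 + C
(-325 - (-1)*396)*c(Y) = (-325 - (-1)*396)*(1 + 1) = (-325 - 1*(-396))*2 = (-325 + 396)*2 = 71*2 = 142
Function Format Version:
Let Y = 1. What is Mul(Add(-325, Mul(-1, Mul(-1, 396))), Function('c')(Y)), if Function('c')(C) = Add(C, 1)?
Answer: 142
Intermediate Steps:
Function('c')(C) = Add(1, C)
Mul(Add(-325, Mul(-1, Mul(-1, 396))), Function('c')(Y)) = Mul(Add(-325, Mul(-1, Mul(-1, 396))), Add(1, 1)) = Mul(Add(-325, Mul(-1, -396)), 2) = Mul(Add(-325, 396), 2) = Mul(71, 2) = 142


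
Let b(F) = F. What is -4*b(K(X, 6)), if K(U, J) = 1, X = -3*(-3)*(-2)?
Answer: -4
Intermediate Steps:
X = -18 (X = 9*(-2) = -18)
-4*b(K(X, 6)) = -4*1 = -4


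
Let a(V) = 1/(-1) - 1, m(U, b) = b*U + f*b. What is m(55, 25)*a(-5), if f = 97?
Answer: -7600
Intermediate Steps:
m(U, b) = 97*b + U*b (m(U, b) = b*U + 97*b = U*b + 97*b = 97*b + U*b)
a(V) = -2 (a(V) = -1 - 1 = -2)
m(55, 25)*a(-5) = (25*(97 + 55))*(-2) = (25*152)*(-2) = 3800*(-2) = -7600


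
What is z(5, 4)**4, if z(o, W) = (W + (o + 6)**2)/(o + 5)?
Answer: 390625/16 ≈ 24414.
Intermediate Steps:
z(o, W) = (W + (6 + o)**2)/(5 + o)
z(5, 4)**4 = ((4 + (6 + 5)**2)/(5 + 5))**4 = ((4 + 11**2)/10)**4 = ((4 + 121)/10)**4 = ((1/10)*125)**4 = (25/2)**4 = 390625/16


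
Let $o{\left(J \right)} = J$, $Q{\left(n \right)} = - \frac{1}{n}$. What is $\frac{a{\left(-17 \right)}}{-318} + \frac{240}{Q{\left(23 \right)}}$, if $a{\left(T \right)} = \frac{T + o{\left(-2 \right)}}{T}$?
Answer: $- \frac{29841139}{5406} \approx -5520.0$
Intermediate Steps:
$a{\left(T \right)} = \frac{-2 + T}{T}$ ($a{\left(T \right)} = \frac{T - 2}{T} = \frac{-2 + T}{T}$)
$\frac{a{\left(-17 \right)}}{-318} + \frac{240}{Q{\left(23 \right)}} = \frac{\frac{1}{-17} \left(-2 - 17\right)}{-318} + \frac{240}{\left(-1\right) \frac{1}{23}} = \left(- \frac{1}{17}\right) \left(-19\right) \left(- \frac{1}{318}\right) + \frac{240}{\left(-1\right) \frac{1}{23}} = \frac{19}{17} \left(- \frac{1}{318}\right) + \frac{240}{- \frac{1}{23}} = - \frac{19}{5406} + 240 \left(-23\right) = - \frac{19}{5406} - 5520 = - \frac{29841139}{5406}$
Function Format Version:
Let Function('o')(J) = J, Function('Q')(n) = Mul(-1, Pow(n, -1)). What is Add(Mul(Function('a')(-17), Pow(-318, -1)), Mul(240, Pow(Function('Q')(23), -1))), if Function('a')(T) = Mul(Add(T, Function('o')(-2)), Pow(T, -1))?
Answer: Rational(-29841139, 5406) ≈ -5520.0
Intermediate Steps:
Function('a')(T) = Mul(Pow(T, -1), Add(-2, T)) (Function('a')(T) = Mul(Add(T, -2), Pow(T, -1)) = Mul(Add(-2, T), Pow(T, -1)) = Mul(Pow(T, -1), Add(-2, T)))
Add(Mul(Function('a')(-17), Pow(-318, -1)), Mul(240, Pow(Function('Q')(23), -1))) = Add(Mul(Mul(Pow(-17, -1), Add(-2, -17)), Pow(-318, -1)), Mul(240, Pow(Mul(-1, Pow(23, -1)), -1))) = Add(Mul(Mul(Rational(-1, 17), -19), Rational(-1, 318)), Mul(240, Pow(Mul(-1, Rational(1, 23)), -1))) = Add(Mul(Rational(19, 17), Rational(-1, 318)), Mul(240, Pow(Rational(-1, 23), -1))) = Add(Rational(-19, 5406), Mul(240, -23)) = Add(Rational(-19, 5406), -5520) = Rational(-29841139, 5406)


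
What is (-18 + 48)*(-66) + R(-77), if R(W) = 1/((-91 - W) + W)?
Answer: -180181/91 ≈ -1980.0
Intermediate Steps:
R(W) = -1/91 (R(W) = 1/(-91) = -1/91)
(-18 + 48)*(-66) + R(-77) = (-18 + 48)*(-66) - 1/91 = 30*(-66) - 1/91 = -1980 - 1/91 = -180181/91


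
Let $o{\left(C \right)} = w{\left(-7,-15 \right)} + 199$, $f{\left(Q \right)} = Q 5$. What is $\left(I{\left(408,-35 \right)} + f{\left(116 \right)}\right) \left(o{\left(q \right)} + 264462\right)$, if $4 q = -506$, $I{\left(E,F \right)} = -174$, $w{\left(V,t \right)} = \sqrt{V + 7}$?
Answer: $107452366$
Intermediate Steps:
$w{\left(V,t \right)} = \sqrt{7 + V}$
$q = - \frac{253}{2}$ ($q = \frac{1}{4} \left(-506\right) = - \frac{253}{2} \approx -126.5$)
$f{\left(Q \right)} = 5 Q$
$o{\left(C \right)} = 199$ ($o{\left(C \right)} = \sqrt{7 - 7} + 199 = \sqrt{0} + 199 = 0 + 199 = 199$)
$\left(I{\left(408,-35 \right)} + f{\left(116 \right)}\right) \left(o{\left(q \right)} + 264462\right) = \left(-174 + 5 \cdot 116\right) \left(199 + 264462\right) = \left(-174 + 580\right) 264661 = 406 \cdot 264661 = 107452366$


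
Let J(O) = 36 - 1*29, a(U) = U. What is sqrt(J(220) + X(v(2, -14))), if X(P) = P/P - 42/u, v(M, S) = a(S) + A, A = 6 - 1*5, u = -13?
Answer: sqrt(1898)/13 ≈ 3.3512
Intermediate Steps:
A = 1 (A = 6 - 5 = 1)
J(O) = 7 (J(O) = 36 - 29 = 7)
v(M, S) = 1 + S (v(M, S) = S + 1 = 1 + S)
X(P) = 55/13 (X(P) = P/P - 42/(-13) = 1 - 42*(-1/13) = 1 + 42/13 = 55/13)
sqrt(J(220) + X(v(2, -14))) = sqrt(7 + 55/13) = sqrt(146/13) = sqrt(1898)/13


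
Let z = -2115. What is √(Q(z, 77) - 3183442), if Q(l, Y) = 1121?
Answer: I*√3182321 ≈ 1783.9*I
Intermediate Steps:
√(Q(z, 77) - 3183442) = √(1121 - 3183442) = √(-3182321) = I*√3182321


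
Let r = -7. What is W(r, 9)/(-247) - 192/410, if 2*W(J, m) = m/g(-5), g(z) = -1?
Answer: -45579/101270 ≈ -0.45007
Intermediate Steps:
W(J, m) = -m/2 (W(J, m) = (m/(-1))/2 = (m*(-1))/2 = (-m)/2 = -m/2)
W(r, 9)/(-247) - 192/410 = -1/2*9/(-247) - 192/410 = -9/2*(-1/247) - 192*1/410 = 9/494 - 96/205 = -45579/101270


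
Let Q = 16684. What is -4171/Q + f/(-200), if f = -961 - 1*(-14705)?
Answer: -6897/100 ≈ -68.970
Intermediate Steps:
f = 13744 (f = -961 + 14705 = 13744)
-4171/Q + f/(-200) = -4171/16684 + 13744/(-200) = -4171*1/16684 + 13744*(-1/200) = -¼ - 1718/25 = -6897/100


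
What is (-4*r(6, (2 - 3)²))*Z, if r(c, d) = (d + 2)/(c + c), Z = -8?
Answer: 8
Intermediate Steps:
r(c, d) = (2 + d)/(2*c) (r(c, d) = (2 + d)/((2*c)) = (2 + d)*(1/(2*c)) = (2 + d)/(2*c))
(-4*r(6, (2 - 3)²))*Z = -2*(2 + (2 - 3)²)/6*(-8) = -2*(2 + (-1)²)/6*(-8) = -2*(2 + 1)/6*(-8) = -2*3/6*(-8) = -4*¼*(-8) = -1*(-8) = 8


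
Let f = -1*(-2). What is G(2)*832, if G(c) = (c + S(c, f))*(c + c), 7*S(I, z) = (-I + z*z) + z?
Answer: 59904/7 ≈ 8557.7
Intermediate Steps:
f = 2
S(I, z) = -I/7 + z/7 + z²/7 (S(I, z) = ((-I + z*z) + z)/7 = ((-I + z²) + z)/7 = ((z² - I) + z)/7 = (z + z² - I)/7 = -I/7 + z/7 + z²/7)
G(c) = 2*c*(6/7 + 6*c/7) (G(c) = (c + (-c/7 + (⅐)*2 + (⅐)*2²))*(c + c) = (c + (-c/7 + 2/7 + (⅐)*4))*(2*c) = (c + (-c/7 + 2/7 + 4/7))*(2*c) = (c + (6/7 - c/7))*(2*c) = (6/7 + 6*c/7)*(2*c) = 2*c*(6/7 + 6*c/7))
G(2)*832 = ((12/7)*2*(1 + 2))*832 = ((12/7)*2*3)*832 = (72/7)*832 = 59904/7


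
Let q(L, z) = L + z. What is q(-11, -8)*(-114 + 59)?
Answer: 1045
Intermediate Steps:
q(-11, -8)*(-114 + 59) = (-11 - 8)*(-114 + 59) = -19*(-55) = 1045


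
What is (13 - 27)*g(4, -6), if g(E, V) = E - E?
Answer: 0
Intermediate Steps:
g(E, V) = 0
(13 - 27)*g(4, -6) = (13 - 27)*0 = -14*0 = 0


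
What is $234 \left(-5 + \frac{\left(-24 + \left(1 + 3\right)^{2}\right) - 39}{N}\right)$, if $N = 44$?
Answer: $- \frac{31239}{22} \approx -1420.0$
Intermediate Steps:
$234 \left(-5 + \frac{\left(-24 + \left(1 + 3\right)^{2}\right) - 39}{N}\right) = 234 \left(-5 + \frac{\left(-24 + \left(1 + 3\right)^{2}\right) - 39}{44}\right) = 234 \left(-5 + \left(\left(-24 + 4^{2}\right) - 39\right) \frac{1}{44}\right) = 234 \left(-5 + \left(\left(-24 + 16\right) - 39\right) \frac{1}{44}\right) = 234 \left(-5 + \left(-8 - 39\right) \frac{1}{44}\right) = 234 \left(-5 - \frac{47}{44}\right) = 234 \left(- \frac{267}{44}\right) = - \frac{31239}{22}$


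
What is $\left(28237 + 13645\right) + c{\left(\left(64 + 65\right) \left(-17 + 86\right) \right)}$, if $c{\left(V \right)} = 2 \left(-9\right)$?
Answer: $41864$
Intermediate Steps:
$c{\left(V \right)} = -18$
$\left(28237 + 13645\right) + c{\left(\left(64 + 65\right) \left(-17 + 86\right) \right)} = \left(28237 + 13645\right) - 18 = 41882 - 18 = 41864$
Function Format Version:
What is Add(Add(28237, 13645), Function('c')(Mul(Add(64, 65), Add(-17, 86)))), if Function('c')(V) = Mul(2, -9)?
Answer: 41864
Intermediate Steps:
Function('c')(V) = -18
Add(Add(28237, 13645), Function('c')(Mul(Add(64, 65), Add(-17, 86)))) = Add(Add(28237, 13645), -18) = Add(41882, -18) = 41864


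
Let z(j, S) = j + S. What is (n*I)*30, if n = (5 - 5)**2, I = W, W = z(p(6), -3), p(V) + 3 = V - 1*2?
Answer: 0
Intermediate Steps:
p(V) = -5 + V (p(V) = -3 + (V - 1*2) = -3 + (V - 2) = -3 + (-2 + V) = -5 + V)
z(j, S) = S + j
W = -2 (W = -3 + (-5 + 6) = -3 + 1 = -2)
I = -2
n = 0 (n = 0**2 = 0)
(n*I)*30 = (0*(-2))*30 = 0*30 = 0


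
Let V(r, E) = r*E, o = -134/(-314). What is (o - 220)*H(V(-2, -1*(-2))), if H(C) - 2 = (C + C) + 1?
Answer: 172365/157 ≈ 1097.9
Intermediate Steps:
o = 67/157 (o = -134*(-1/314) = 67/157 ≈ 0.42675)
V(r, E) = E*r
H(C) = 3 + 2*C (H(C) = 2 + ((C + C) + 1) = 2 + (2*C + 1) = 2 + (1 + 2*C) = 3 + 2*C)
(o - 220)*H(V(-2, -1*(-2))) = (67/157 - 220)*(3 + 2*(-1*(-2)*(-2))) = -34473*(3 + 2*(2*(-2)))/157 = -34473*(3 + 2*(-4))/157 = -34473*(3 - 8)/157 = -34473/157*(-5) = 172365/157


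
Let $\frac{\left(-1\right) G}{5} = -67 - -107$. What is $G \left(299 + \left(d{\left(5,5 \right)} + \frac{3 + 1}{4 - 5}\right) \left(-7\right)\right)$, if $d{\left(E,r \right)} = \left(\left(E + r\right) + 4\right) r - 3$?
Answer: $28400$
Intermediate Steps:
$d{\left(E,r \right)} = -3 + r \left(4 + E + r\right)$ ($d{\left(E,r \right)} = \left(4 + E + r\right) r - 3 = r \left(4 + E + r\right) - 3 = -3 + r \left(4 + E + r\right)$)
$G = -200$ ($G = - 5 \left(-67 - -107\right) = - 5 \left(-67 + 107\right) = \left(-5\right) 40 = -200$)
$G \left(299 + \left(d{\left(5,5 \right)} + \frac{3 + 1}{4 - 5}\right) \left(-7\right)\right) = - 200 \left(299 + \left(\left(-3 + 5^{2} + 4 \cdot 5 + 5 \cdot 5\right) + \frac{3 + 1}{4 - 5}\right) \left(-7\right)\right) = - 200 \left(299 + \left(\left(-3 + 25 + 20 + 25\right) + \frac{4}{-1}\right) \left(-7\right)\right) = - 200 \left(299 + \left(67 + 4 \left(-1\right)\right) \left(-7\right)\right) = - 200 \left(299 + \left(67 - 4\right) \left(-7\right)\right) = - 200 \left(299 + 63 \left(-7\right)\right) = - 200 \left(299 - 441\right) = \left(-200\right) \left(-142\right) = 28400$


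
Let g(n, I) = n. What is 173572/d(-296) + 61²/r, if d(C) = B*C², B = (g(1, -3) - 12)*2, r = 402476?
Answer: -3917883955/48487088672 ≈ -0.080803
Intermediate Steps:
B = -22 (B = (1 - 12)*2 = -11*2 = -22)
d(C) = -22*C²
173572/d(-296) + 61²/r = 173572/((-22*(-296)²)) + 61²/402476 = 173572/((-22*87616)) + 3721*(1/402476) = 173572/(-1927552) + 3721/402476 = 173572*(-1/1927552) + 3721/402476 = -43393/481888 + 3721/402476 = -3917883955/48487088672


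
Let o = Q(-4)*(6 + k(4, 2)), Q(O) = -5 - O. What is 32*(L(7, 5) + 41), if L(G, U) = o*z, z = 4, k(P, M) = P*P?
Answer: -1504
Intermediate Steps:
k(P, M) = P²
o = -22 (o = (-5 - 1*(-4))*(6 + 4²) = (-5 + 4)*(6 + 16) = -1*22 = -22)
L(G, U) = -88 (L(G, U) = -22*4 = -88)
32*(L(7, 5) + 41) = 32*(-88 + 41) = 32*(-47) = -1504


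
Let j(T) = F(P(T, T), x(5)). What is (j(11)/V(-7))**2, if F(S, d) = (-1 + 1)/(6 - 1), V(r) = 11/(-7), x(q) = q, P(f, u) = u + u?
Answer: 0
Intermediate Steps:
P(f, u) = 2*u
V(r) = -11/7 (V(r) = 11*(-1/7) = -11/7)
F(S, d) = 0 (F(S, d) = 0/5 = 0*(1/5) = 0)
j(T) = 0
(j(11)/V(-7))**2 = (0/(-11/7))**2 = (0*(-7/11))**2 = 0**2 = 0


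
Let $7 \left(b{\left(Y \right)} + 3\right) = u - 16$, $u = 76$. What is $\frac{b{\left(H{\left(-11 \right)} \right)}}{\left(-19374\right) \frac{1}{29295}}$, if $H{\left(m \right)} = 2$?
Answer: $- \frac{54405}{6458} \approx -8.4244$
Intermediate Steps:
$b{\left(Y \right)} = \frac{39}{7}$ ($b{\left(Y \right)} = -3 + \frac{76 - 16}{7} = -3 + \frac{1}{7} \cdot 60 = -3 + \frac{60}{7} = \frac{39}{7}$)
$\frac{b{\left(H{\left(-11 \right)} \right)}}{\left(-19374\right) \frac{1}{29295}} = \frac{39}{7 \left(- \frac{19374}{29295}\right)} = \frac{39}{7 \left(\left(-19374\right) \frac{1}{29295}\right)} = \frac{39}{7 \left(- \frac{6458}{9765}\right)} = \frac{39}{7} \left(- \frac{9765}{6458}\right) = - \frac{54405}{6458}$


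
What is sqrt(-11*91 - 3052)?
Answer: I*sqrt(4053) ≈ 63.663*I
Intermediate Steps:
sqrt(-11*91 - 3052) = sqrt(-1001 - 3052) = sqrt(-4053) = I*sqrt(4053)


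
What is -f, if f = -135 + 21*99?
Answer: -1944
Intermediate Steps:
f = 1944 (f = -135 + 2079 = 1944)
-f = -1*1944 = -1944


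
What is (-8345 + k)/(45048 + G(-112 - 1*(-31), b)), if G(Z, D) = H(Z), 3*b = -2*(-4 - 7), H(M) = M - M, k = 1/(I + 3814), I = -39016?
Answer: -293760691/1585779696 ≈ -0.18525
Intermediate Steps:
k = -1/35202 (k = 1/(-39016 + 3814) = 1/(-35202) = -1/35202 ≈ -2.8407e-5)
H(M) = 0
b = 22/3 (b = (-2*(-4 - 7))/3 = (-2*(-11))/3 = (⅓)*22 = 22/3 ≈ 7.3333)
G(Z, D) = 0
(-8345 + k)/(45048 + G(-112 - 1*(-31), b)) = (-8345 - 1/35202)/(45048 + 0) = -293760691/35202/45048 = -293760691/35202*1/45048 = -293760691/1585779696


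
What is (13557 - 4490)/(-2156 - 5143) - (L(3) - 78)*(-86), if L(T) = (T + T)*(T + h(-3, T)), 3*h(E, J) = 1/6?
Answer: -37462669/7299 ≈ -5132.6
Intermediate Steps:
h(E, J) = 1/18 (h(E, J) = (⅓)/6 = (⅓)*(⅙) = 1/18)
L(T) = 2*T*(1/18 + T) (L(T) = (T + T)*(T + 1/18) = (2*T)*(1/18 + T) = 2*T*(1/18 + T))
(13557 - 4490)/(-2156 - 5143) - (L(3) - 78)*(-86) = (13557 - 4490)/(-2156 - 5143) - ((⅑)*3*(1 + 18*3) - 78)*(-86) = 9067/(-7299) - ((⅑)*3*(1 + 54) - 78)*(-86) = 9067*(-1/7299) - ((⅑)*3*55 - 78)*(-86) = -9067/7299 - (55/3 - 78)*(-86) = -9067/7299 - (-179)*(-86)/3 = -9067/7299 - 1*15394/3 = -9067/7299 - 15394/3 = -37462669/7299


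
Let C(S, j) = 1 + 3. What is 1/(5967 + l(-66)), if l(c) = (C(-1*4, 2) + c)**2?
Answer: 1/9811 ≈ 0.00010193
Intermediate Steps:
C(S, j) = 4
l(c) = (4 + c)**2
1/(5967 + l(-66)) = 1/(5967 + (4 - 66)**2) = 1/(5967 + (-62)**2) = 1/(5967 + 3844) = 1/9811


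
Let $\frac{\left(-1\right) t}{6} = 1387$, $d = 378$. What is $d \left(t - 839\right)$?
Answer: $-3462858$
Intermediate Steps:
$t = -8322$ ($t = \left(-6\right) 1387 = -8322$)
$d \left(t - 839\right) = 378 \left(-8322 - 839\right) = 378 \left(-9161\right) = -3462858$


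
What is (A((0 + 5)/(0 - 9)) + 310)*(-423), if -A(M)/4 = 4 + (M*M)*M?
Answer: -10096822/81 ≈ -1.2465e+5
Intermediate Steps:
A(M) = -16 - 4*M**3 (A(M) = -4*(4 + (M*M)*M) = -4*(4 + M**2*M) = -4*(4 + M**3) = -16 - 4*M**3)
(A((0 + 5)/(0 - 9)) + 310)*(-423) = ((-16 - 4*(0 + 5)**3/(0 - 9)**3) + 310)*(-423) = ((-16 - 4*(5/(-9))**3) + 310)*(-423) = ((-16 - 4*(5*(-1/9))**3) + 310)*(-423) = ((-16 - 4*(-5/9)**3) + 310)*(-423) = ((-16 - 4*(-125/729)) + 310)*(-423) = ((-16 + 500/729) + 310)*(-423) = (-11164/729 + 310)*(-423) = (214826/729)*(-423) = -10096822/81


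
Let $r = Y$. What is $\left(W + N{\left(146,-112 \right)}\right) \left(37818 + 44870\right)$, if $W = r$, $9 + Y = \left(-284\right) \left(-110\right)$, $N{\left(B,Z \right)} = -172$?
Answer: $2568206592$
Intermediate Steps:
$Y = 31231$ ($Y = -9 - -31240 = -9 + 31240 = 31231$)
$r = 31231$
$W = 31231$
$\left(W + N{\left(146,-112 \right)}\right) \left(37818 + 44870\right) = \left(31231 - 172\right) \left(37818 + 44870\right) = 31059 \cdot 82688 = 2568206592$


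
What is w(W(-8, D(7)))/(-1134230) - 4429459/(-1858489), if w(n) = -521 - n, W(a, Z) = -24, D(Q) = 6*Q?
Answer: 5024948950603/2107953978470 ≈ 2.3838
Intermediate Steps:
w(W(-8, D(7)))/(-1134230) - 4429459/(-1858489) = (-521 - 1*(-24))/(-1134230) - 4429459/(-1858489) = (-521 + 24)*(-1/1134230) - 4429459*(-1/1858489) = -497*(-1/1134230) + 4429459/1858489 = 497/1134230 + 4429459/1858489 = 5024948950603/2107953978470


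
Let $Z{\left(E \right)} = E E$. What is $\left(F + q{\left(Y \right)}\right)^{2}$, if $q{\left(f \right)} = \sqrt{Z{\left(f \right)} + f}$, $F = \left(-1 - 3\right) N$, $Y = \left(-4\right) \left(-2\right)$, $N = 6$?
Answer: $648 - 288 \sqrt{2} \approx 240.71$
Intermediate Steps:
$Y = 8$
$Z{\left(E \right)} = E^{2}$
$F = -24$ ($F = \left(-1 - 3\right) 6 = \left(-4\right) 6 = -24$)
$q{\left(f \right)} = \sqrt{f + f^{2}}$ ($q{\left(f \right)} = \sqrt{f^{2} + f} = \sqrt{f + f^{2}}$)
$\left(F + q{\left(Y \right)}\right)^{2} = \left(-24 + \sqrt{8 \left(1 + 8\right)}\right)^{2} = \left(-24 + \sqrt{8 \cdot 9}\right)^{2} = \left(-24 + \sqrt{72}\right)^{2} = \left(-24 + 6 \sqrt{2}\right)^{2}$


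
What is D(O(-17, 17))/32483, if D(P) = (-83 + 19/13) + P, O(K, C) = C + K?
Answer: -1060/422279 ≈ -0.0025102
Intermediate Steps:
D(P) = -1060/13 + P (D(P) = (-83 + 19*(1/13)) + P = (-83 + 19/13) + P = -1060/13 + P)
D(O(-17, 17))/32483 = (-1060/13 + (17 - 17))/32483 = (-1060/13 + 0)*(1/32483) = -1060/13*1/32483 = -1060/422279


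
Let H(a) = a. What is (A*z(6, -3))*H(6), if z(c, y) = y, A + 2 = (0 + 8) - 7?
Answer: 18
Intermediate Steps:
A = -1 (A = -2 + ((0 + 8) - 7) = -2 + (8 - 7) = -2 + 1 = -1)
(A*z(6, -3))*H(6) = -1*(-3)*6 = 3*6 = 18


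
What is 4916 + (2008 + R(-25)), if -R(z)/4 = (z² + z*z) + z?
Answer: 2024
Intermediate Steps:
R(z) = -8*z² - 4*z (R(z) = -4*((z² + z*z) + z) = -4*((z² + z²) + z) = -4*(2*z² + z) = -4*(z + 2*z²) = -8*z² - 4*z)
4916 + (2008 + R(-25)) = 4916 + (2008 - 4*(-25)*(1 + 2*(-25))) = 4916 + (2008 - 4*(-25)*(1 - 50)) = 4916 + (2008 - 4*(-25)*(-49)) = 4916 + (2008 - 4900) = 4916 - 2892 = 2024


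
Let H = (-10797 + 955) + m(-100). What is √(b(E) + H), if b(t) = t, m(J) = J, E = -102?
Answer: 18*I*√31 ≈ 100.22*I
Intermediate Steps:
H = -9942 (H = (-10797 + 955) - 100 = -9842 - 100 = -9942)
√(b(E) + H) = √(-102 - 9942) = √(-10044) = 18*I*√31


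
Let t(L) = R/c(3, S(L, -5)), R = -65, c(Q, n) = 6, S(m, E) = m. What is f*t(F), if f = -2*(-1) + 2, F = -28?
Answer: -130/3 ≈ -43.333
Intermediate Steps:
f = 4 (f = 2 + 2 = 4)
t(L) = -65/6
f*t(F) = 4*(-65/6) = -130/3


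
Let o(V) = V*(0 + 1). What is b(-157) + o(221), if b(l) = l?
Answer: 64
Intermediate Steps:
o(V) = V (o(V) = V*1 = V)
b(-157) + o(221) = -157 + 221 = 64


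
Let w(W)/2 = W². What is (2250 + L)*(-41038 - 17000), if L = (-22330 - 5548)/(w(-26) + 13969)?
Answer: -666360820712/5107 ≈ -1.3048e+8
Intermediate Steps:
w(W) = 2*W²
L = -27878/15321 (L = (-22330 - 5548)/(2*(-26)² + 13969) = -27878/(2*676 + 13969) = -27878/(1352 + 13969) = -27878/15321 ≈ -1.8196)
(2250 + L)*(-41038 - 17000) = (2250 - 27878/15321)*(-41038 - 17000) = (34444372/15321)*(-58038) = -666360820712/5107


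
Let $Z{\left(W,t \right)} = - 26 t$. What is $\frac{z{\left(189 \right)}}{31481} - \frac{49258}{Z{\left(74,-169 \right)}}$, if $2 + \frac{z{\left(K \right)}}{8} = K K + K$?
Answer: $- \frac{144226541}{69163757} \approx -2.0853$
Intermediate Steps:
$z{\left(K \right)} = -16 + 8 K + 8 K^{2}$ ($z{\left(K \right)} = -16 + 8 \left(K K + K\right) = -16 + 8 \left(K^{2} + K\right) = -16 + 8 \left(K + K^{2}\right) = -16 + \left(8 K + 8 K^{2}\right) = -16 + 8 K + 8 K^{2}$)
$\frac{z{\left(189 \right)}}{31481} - \frac{49258}{Z{\left(74,-169 \right)}} = \frac{-16 + 8 \cdot 189 + 8 \cdot 189^{2}}{31481} - \frac{49258}{\left(-26\right) \left(-169\right)} = \left(-16 + 1512 + 8 \cdot 35721\right) \frac{1}{31481} - \frac{49258}{4394} = \left(-16 + 1512 + 285768\right) \frac{1}{31481} - \frac{24629}{2197} = 287264 \cdot \frac{1}{31481} - \frac{24629}{2197} = \frac{287264}{31481} - \frac{24629}{2197} = - \frac{144226541}{69163757}$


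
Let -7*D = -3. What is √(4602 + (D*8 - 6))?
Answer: 2*√56343/7 ≈ 67.819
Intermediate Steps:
D = 3/7 (D = -⅐*(-3) = 3/7 ≈ 0.42857)
√(4602 + (D*8 - 6)) = √(4602 + ((3/7)*8 - 6)) = √(4602 + (24/7 - 6)) = √(4602 - 18/7) = √(32196/7) = 2*√56343/7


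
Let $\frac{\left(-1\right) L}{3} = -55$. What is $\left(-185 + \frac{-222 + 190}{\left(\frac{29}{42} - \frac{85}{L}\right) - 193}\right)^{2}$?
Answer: $\frac{30125245890609}{881793025} \approx 34164.0$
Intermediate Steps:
$L = 165$ ($L = \left(-3\right) \left(-55\right) = 165$)
$\left(-185 + \frac{-222 + 190}{\left(\frac{29}{42} - \frac{85}{L}\right) - 193}\right)^{2} = \left(-185 + \frac{-222 + 190}{\left(\frac{29}{42} - \frac{85}{165}\right) - 193}\right)^{2} = \left(-185 - \frac{32}{\left(29 \cdot \frac{1}{42} - \frac{17}{33}\right) - 193}\right)^{2} = \left(-185 - \frac{32}{\left(\frac{29}{42} - \frac{17}{33}\right) - 193}\right)^{2} = \left(-185 - \frac{32}{\frac{27}{154} - 193}\right)^{2} = \left(-185 - \frac{32}{- \frac{29695}{154}}\right)^{2} = \left(-185 - - \frac{4928}{29695}\right)^{2} = \left(-185 + \frac{4928}{29695}\right)^{2} = \left(- \frac{5488647}{29695}\right)^{2} = \frac{30125245890609}{881793025}$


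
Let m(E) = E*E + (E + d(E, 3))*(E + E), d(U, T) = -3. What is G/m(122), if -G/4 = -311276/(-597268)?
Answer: -11117/234214380 ≈ -4.7465e-5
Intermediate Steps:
G = -44468/21331 (G = -(-1245104)/(-597268) = -(-1245104)*(-1)/597268 = -4*11117/21331 = -44468/21331 ≈ -2.0847)
m(E) = E**2 + 2*E*(-3 + E) (m(E) = E*E + (E - 3)*(E + E) = E**2 + (-3 + E)*(2*E) = E**2 + 2*E*(-3 + E))
G/m(122) = -44468*1/(366*(-2 + 122))/21331 = -44468/(21331*(3*122*120)) = -44468/21331/43920 = -44468/21331*1/43920 = -11117/234214380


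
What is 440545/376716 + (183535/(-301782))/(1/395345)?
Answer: -4555707686194085/18947684652 ≈ -2.4044e+5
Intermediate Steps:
440545/376716 + (183535/(-301782))/(1/395345) = 440545*(1/376716) + (183535*(-1/301782))/(1/395345) = 440545/376716 - 183535/301782*395345 = 440545/376716 - 72559644575/301782 = -4555707686194085/18947684652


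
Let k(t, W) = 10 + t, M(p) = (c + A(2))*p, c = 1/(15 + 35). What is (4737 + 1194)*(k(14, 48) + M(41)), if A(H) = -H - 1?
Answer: -29115279/50 ≈ -5.8231e+5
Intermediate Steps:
A(H) = -1 - H
c = 1/50 ≈ 0.020000
M(p) = -149*p/50 (M(p) = (1/50 + (-1 - 1*2))*p = (1/50 + (-1 - 2))*p = (1/50 - 3)*p = -149*p/50)
(4737 + 1194)*(k(14, 48) + M(41)) = (4737 + 1194)*((10 + 14) - 149/50*41) = 5931*(24 - 6109/50) = 5931*(-4909/50) = -29115279/50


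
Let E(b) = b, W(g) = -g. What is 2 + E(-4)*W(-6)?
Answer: -22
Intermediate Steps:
2 + E(-4)*W(-6) = 2 - (-4)*(-6) = 2 - 4*6 = 2 - 24 = -22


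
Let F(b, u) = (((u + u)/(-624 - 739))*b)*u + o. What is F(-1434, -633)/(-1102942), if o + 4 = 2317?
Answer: -1152328671/1503309946 ≈ -0.76653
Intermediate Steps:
o = 2313 (o = -4 + 2317 = 2313)
F(b, u) = 2313 - 2*b*u²/1363 (F(b, u) = (((u + u)/(-624 - 739))*b)*u + 2313 = (((2*u)/(-1363))*b)*u + 2313 = (((2*u)*(-1/1363))*b)*u + 2313 = ((-2*u/1363)*b)*u + 2313 = (-2*b*u/1363)*u + 2313 = -2*b*u²/1363 + 2313 = 2313 - 2*b*u²/1363)
F(-1434, -633)/(-1102942) = (2313 - 2/1363*(-1434)*(-633)²)/(-1102942) = (2313 - 2/1363*(-1434)*400689)*(-1/1102942) = (2313 + 1149176052/1363)*(-1/1102942) = (1152328671/1363)*(-1/1102942) = -1152328671/1503309946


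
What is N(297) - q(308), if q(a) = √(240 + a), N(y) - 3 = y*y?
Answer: 88212 - 2*√137 ≈ 88189.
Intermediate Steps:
N(y) = 3 + y² (N(y) = 3 + y*y = 3 + y²)
N(297) - q(308) = (3 + 297²) - √(240 + 308) = (3 + 88209) - √548 = 88212 - 2*√137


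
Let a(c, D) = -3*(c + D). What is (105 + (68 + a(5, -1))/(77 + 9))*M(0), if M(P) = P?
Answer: 0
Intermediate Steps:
a(c, D) = -3*D - 3*c (a(c, D) = -3*(D + c) = -3*D - 3*c)
(105 + (68 + a(5, -1))/(77 + 9))*M(0) = (105 + (68 + (-3*(-1) - 3*5))/(77 + 9))*0 = (105 + (68 + (3 - 15))/86)*0 = (105 + (68 - 12)*(1/86))*0 = (105 + 56*(1/86))*0 = (105 + 28/43)*0 = (4543/43)*0 = 0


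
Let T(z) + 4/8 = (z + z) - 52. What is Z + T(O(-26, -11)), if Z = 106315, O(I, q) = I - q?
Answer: 212465/2 ≈ 1.0623e+5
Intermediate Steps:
T(z) = -105/2 + 2*z (T(z) = -½ + ((z + z) - 52) = -½ + (2*z - 52) = -½ + (-52 + 2*z) = -105/2 + 2*z)
Z + T(O(-26, -11)) = 106315 + (-105/2 + 2*(-26 - 1*(-11))) = 106315 + (-105/2 + 2*(-26 + 11)) = 106315 + (-105/2 + 2*(-15)) = 106315 + (-105/2 - 30) = 106315 - 165/2 = 212465/2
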